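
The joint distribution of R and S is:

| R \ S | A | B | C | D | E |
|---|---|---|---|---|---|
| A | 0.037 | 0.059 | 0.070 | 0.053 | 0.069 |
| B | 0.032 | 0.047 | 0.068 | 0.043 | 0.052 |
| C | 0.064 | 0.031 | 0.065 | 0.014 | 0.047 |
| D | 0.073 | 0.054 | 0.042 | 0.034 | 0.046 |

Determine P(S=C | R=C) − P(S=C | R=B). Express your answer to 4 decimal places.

0.0131

P(R=C) = 0.064 + 0.031 + 0.065 + 0.014 + 0.047 = 0.221; P(S=C | R=C) = 0.065/0.221 = 0.29412.
P(R=B) = 0.032 + 0.047 + 0.068 + 0.043 + 0.052 = 0.242; P(S=C | R=B) = 0.068/0.242 = 0.28099.
Difference = 0.0131.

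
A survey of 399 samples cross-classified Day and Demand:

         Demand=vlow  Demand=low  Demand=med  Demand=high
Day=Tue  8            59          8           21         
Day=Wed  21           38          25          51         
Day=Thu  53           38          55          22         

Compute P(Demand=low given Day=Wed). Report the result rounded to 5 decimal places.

0.28148

Total with Day=Wed: 21 + 38 + 25 + 51 = 135.
P(Demand=low | Day=Wed) = 38/135 = 0.28148.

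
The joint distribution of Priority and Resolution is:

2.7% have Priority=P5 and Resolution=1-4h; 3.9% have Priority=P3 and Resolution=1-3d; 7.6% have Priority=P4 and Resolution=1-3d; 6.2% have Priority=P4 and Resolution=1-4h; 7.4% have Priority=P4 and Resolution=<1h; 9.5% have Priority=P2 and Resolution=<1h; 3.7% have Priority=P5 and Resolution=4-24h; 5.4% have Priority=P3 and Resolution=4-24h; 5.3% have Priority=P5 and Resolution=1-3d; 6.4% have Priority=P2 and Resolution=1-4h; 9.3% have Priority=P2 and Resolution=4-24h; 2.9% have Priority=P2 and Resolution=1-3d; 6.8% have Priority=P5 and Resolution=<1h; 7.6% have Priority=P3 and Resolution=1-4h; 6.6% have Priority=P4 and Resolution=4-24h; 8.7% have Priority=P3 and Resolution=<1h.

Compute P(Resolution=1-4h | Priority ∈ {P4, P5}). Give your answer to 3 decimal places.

0.192

P(Priority=P4) = 0.074 + 0.062 + 0.066 + 0.076 = 0.278.
P(Priority=P5) = 0.068 + 0.027 + 0.037 + 0.053 = 0.185.
P(Priority ∈ {P4, P5}) = 0.278 + 0.185 = 0.463; P(Resolution=1-4h, Priority ∈ {P4, P5}) = 0.062 + 0.027 = 0.089.
P(Resolution=1-4h | Priority ∈ {P4, P5}) = 0.089/0.463 = 0.192.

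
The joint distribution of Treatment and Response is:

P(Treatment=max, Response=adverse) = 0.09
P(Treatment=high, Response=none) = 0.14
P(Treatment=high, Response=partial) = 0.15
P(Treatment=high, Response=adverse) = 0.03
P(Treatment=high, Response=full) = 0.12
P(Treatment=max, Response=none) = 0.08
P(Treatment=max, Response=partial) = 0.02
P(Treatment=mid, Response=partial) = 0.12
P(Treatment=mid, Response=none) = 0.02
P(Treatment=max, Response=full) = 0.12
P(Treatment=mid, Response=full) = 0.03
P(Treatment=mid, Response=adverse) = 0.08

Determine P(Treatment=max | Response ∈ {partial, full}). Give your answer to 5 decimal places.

P(Response=partial) = 0.12 + 0.15 + 0.02 = 0.29.
P(Response=full) = 0.03 + 0.12 + 0.12 = 0.27.
P(Response ∈ {partial, full}) = 0.29 + 0.27 = 0.56; P(Treatment=max, Response ∈ {partial, full}) = 0.02 + 0.12 = 0.14.
P(Treatment=max | Response ∈ {partial, full}) = 0.14/0.56 = 0.25000.

0.25000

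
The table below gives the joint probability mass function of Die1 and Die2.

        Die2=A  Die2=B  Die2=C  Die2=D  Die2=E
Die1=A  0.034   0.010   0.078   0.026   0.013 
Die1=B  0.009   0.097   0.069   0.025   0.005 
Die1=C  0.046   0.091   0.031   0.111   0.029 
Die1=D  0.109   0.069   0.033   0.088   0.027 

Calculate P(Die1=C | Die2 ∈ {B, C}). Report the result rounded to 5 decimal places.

P(Die2=B) = 0.010 + 0.097 + 0.091 + 0.069 = 0.267.
P(Die2=C) = 0.078 + 0.069 + 0.031 + 0.033 = 0.211.
P(Die2 ∈ {B, C}) = 0.267 + 0.211 = 0.478; P(Die1=C, Die2 ∈ {B, C}) = 0.091 + 0.031 = 0.122.
P(Die1=C | Die2 ∈ {B, C}) = 0.122/0.478 = 0.25523.

0.25523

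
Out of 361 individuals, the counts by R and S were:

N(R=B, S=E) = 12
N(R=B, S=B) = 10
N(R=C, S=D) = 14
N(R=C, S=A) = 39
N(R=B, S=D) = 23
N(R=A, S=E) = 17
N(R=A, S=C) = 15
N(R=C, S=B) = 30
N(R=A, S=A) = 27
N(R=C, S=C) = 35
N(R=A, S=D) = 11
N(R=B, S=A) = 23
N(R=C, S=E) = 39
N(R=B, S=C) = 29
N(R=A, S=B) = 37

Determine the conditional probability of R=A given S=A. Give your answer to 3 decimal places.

Total with S=A: 27 + 23 + 39 = 89.
P(R=A | S=A) = 27/89 = 0.303.

0.303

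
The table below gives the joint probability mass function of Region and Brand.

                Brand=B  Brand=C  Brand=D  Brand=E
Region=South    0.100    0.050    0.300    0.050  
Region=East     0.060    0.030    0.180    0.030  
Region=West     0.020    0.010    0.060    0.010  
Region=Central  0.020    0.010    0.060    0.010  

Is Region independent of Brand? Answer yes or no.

yes

Every cell satisfies P(Region,Brand) = P(Region)·P(Brand). For instance P(Region=West) = 0.100, P(Brand=C) = 0.100, and 0.100×0.100 = 0.010 matches the joint entry. So Region and Brand are independent.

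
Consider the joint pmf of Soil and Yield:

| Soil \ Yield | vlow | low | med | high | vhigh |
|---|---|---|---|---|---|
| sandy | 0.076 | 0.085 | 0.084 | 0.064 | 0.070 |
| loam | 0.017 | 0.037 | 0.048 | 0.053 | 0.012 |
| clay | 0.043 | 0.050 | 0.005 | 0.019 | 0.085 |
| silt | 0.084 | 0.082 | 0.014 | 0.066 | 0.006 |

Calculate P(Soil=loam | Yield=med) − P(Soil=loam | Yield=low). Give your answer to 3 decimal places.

0.172

P(Yield=med) = 0.084 + 0.048 + 0.005 + 0.014 = 0.151; P(Soil=loam | Yield=med) = 0.048/0.151 = 0.3179.
P(Yield=low) = 0.085 + 0.037 + 0.050 + 0.082 = 0.254; P(Soil=loam | Yield=low) = 0.037/0.254 = 0.1457.
Difference = 0.172.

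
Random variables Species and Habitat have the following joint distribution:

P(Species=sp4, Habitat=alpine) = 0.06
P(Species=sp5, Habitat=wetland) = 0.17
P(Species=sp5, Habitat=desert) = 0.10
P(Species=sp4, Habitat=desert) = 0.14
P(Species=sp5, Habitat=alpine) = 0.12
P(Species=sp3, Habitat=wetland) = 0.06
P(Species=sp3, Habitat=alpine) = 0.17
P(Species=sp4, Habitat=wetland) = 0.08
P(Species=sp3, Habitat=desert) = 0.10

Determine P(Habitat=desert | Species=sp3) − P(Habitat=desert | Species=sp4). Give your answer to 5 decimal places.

-0.19697

P(Species=sp3) = 0.06 + 0.10 + 0.17 = 0.33; P(Habitat=desert | Species=sp3) = 0.10/0.33 = 0.303030.
P(Species=sp4) = 0.08 + 0.14 + 0.06 = 0.28; P(Habitat=desert | Species=sp4) = 0.14/0.28 = 0.500000.
Difference = -0.19697.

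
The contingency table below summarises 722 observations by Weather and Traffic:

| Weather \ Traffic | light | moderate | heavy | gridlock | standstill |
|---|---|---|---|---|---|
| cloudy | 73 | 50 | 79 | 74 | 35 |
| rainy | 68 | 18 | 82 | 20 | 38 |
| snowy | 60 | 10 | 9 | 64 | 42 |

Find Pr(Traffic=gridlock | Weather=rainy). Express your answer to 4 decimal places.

0.0885

Total with Weather=rainy: 68 + 18 + 82 + 20 + 38 = 226.
P(Traffic=gridlock | Weather=rainy) = 20/226 = 0.0885.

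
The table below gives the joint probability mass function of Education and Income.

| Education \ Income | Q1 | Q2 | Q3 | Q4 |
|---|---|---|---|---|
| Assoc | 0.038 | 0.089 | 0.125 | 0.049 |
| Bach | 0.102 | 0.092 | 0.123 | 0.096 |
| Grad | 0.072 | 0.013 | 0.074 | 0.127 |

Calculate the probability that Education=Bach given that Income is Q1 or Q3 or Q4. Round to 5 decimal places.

0.39826

P(Income=Q1) = 0.038 + 0.102 + 0.072 = 0.212.
P(Income=Q3) = 0.125 + 0.123 + 0.074 = 0.322.
P(Income=Q4) = 0.049 + 0.096 + 0.127 = 0.272.
P(Income ∈ {Q1, Q3, Q4}) = 0.212 + 0.322 + 0.272 = 0.806; P(Education=Bach, Income ∈ {Q1, Q3, Q4}) = 0.102 + 0.123 + 0.096 = 0.321.
P(Education=Bach | Income ∈ {Q1, Q3, Q4}) = 0.321/0.806 = 0.39826.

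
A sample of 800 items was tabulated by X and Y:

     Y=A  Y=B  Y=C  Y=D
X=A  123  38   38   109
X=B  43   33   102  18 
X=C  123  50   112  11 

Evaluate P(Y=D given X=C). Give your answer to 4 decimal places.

0.0372

Total with X=C: 123 + 50 + 112 + 11 = 296.
P(Y=D | X=C) = 11/296 = 0.0372.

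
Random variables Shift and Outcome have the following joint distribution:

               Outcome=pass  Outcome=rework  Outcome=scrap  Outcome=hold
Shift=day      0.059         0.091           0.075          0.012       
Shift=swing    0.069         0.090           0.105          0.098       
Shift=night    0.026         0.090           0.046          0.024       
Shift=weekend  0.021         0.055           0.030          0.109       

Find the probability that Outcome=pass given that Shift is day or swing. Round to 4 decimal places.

P(Shift=day) = 0.059 + 0.091 + 0.075 + 0.012 = 0.237.
P(Shift=swing) = 0.069 + 0.090 + 0.105 + 0.098 = 0.362.
P(Shift ∈ {day, swing}) = 0.237 + 0.362 = 0.599; P(Outcome=pass, Shift ∈ {day, swing}) = 0.059 + 0.069 = 0.128.
P(Outcome=pass | Shift ∈ {day, swing}) = 0.128/0.599 = 0.2137.

0.2137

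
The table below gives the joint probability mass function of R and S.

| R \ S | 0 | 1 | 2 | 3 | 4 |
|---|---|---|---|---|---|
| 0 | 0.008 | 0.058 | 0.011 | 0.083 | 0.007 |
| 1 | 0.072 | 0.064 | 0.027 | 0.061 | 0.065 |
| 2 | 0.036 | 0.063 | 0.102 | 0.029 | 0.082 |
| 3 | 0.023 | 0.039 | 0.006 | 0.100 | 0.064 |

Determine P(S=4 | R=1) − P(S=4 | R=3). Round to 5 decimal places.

-0.05095

P(R=1) = 0.072 + 0.064 + 0.027 + 0.061 + 0.065 = 0.289; P(S=4 | R=1) = 0.065/0.289 = 0.224913.
P(R=3) = 0.023 + 0.039 + 0.006 + 0.100 + 0.064 = 0.232; P(S=4 | R=3) = 0.064/0.232 = 0.275862.
Difference = -0.05095.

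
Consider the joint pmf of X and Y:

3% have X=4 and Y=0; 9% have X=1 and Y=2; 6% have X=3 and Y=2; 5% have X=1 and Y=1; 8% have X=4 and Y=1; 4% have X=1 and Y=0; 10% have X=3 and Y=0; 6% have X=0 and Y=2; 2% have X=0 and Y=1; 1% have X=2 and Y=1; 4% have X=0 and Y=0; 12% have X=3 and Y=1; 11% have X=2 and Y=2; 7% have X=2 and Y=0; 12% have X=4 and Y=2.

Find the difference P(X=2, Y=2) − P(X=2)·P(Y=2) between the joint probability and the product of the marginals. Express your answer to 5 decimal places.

0.02640

P(X=2) = 0.07 + 0.01 + 0.11 = 0.19.
P(Y=2) = 0.06 + 0.09 + 0.11 + 0.06 + 0.12 = 0.44.
P(X=2, Y=2) − P(X=2)P(Y=2) = 0.11 − 0.19×0.44 = 0.02640.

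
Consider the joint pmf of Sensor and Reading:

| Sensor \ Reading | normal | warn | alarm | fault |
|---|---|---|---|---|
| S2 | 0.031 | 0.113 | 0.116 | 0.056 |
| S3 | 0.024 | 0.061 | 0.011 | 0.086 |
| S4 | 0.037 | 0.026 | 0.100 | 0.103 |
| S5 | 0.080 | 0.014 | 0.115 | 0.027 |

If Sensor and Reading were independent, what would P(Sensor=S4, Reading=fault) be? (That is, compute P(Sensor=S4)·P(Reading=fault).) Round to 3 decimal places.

0.072

P(Sensor=S4) = 0.037 + 0.026 + 0.100 + 0.103 = 0.266.
P(Reading=fault) = 0.056 + 0.086 + 0.103 + 0.027 = 0.272.
Product: 0.266 × 0.272 = 0.072.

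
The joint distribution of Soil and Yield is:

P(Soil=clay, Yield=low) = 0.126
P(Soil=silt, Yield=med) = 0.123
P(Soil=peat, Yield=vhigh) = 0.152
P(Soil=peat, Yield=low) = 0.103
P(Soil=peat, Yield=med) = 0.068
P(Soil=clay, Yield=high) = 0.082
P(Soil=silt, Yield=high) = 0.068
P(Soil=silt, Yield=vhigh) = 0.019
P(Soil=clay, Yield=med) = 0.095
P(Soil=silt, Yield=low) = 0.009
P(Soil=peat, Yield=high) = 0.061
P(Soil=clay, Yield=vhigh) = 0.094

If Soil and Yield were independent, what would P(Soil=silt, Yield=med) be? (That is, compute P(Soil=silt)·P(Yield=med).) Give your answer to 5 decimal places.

P(Soil=silt) = 0.009 + 0.123 + 0.068 + 0.019 = 0.219.
P(Yield=med) = 0.095 + 0.123 + 0.068 = 0.286.
Product: 0.219 × 0.286 = 0.06263.

0.06263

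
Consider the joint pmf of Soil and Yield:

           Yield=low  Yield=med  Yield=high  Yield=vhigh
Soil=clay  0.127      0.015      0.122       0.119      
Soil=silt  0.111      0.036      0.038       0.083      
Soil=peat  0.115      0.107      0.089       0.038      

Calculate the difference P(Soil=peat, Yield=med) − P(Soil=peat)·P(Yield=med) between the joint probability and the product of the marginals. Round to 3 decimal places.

P(Soil=peat) = 0.115 + 0.107 + 0.089 + 0.038 = 0.349.
P(Yield=med) = 0.015 + 0.036 + 0.107 = 0.158.
P(Soil=peat, Yield=med) − P(Soil=peat)P(Yield=med) = 0.107 − 0.349×0.158 = 0.052.

0.052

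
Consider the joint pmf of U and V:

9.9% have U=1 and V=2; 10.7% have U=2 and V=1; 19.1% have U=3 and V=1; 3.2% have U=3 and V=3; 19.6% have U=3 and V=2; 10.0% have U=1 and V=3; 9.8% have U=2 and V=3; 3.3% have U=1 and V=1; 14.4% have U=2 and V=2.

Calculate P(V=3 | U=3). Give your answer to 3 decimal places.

P(U=3) = 0.191 + 0.196 + 0.032 = 0.419.
P(V=3 | U=3) = 0.032/0.419 = 0.076.

0.076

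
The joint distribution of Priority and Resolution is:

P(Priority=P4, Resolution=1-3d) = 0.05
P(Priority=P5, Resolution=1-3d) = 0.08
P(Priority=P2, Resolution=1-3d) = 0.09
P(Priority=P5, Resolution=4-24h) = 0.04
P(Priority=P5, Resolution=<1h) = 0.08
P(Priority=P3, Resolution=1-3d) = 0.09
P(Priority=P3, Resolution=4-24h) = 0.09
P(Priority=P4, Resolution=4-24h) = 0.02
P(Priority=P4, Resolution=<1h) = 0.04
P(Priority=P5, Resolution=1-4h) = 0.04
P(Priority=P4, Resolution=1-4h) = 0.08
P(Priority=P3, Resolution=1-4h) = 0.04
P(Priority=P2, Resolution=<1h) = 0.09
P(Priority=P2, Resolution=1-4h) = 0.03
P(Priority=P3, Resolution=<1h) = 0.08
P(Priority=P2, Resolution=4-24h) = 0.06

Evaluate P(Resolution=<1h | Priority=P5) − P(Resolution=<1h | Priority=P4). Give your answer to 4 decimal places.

0.1228

P(Priority=P5) = 0.08 + 0.04 + 0.04 + 0.08 = 0.24; P(Resolution=<1h | Priority=P5) = 0.08/0.24 = 0.33333.
P(Priority=P4) = 0.04 + 0.08 + 0.02 + 0.05 = 0.19; P(Resolution=<1h | Priority=P4) = 0.04/0.19 = 0.21053.
Difference = 0.1228.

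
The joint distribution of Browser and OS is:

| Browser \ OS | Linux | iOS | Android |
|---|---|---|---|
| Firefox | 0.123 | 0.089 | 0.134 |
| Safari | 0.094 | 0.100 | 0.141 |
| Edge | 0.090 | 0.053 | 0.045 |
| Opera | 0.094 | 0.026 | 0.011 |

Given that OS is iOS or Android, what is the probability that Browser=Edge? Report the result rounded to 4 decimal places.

P(OS=iOS) = 0.089 + 0.100 + 0.053 + 0.026 = 0.268.
P(OS=Android) = 0.134 + 0.141 + 0.045 + 0.011 = 0.331.
P(OS ∈ {iOS, Android}) = 0.268 + 0.331 = 0.599; P(Browser=Edge, OS ∈ {iOS, Android}) = 0.053 + 0.045 = 0.098.
P(Browser=Edge | OS ∈ {iOS, Android}) = 0.098/0.599 = 0.1636.

0.1636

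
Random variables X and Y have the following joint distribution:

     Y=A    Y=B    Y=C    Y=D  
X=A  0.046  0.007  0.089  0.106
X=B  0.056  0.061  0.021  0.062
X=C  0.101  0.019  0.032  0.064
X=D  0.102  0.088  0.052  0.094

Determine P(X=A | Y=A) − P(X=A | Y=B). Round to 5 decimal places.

0.11082

P(Y=A) = 0.046 + 0.056 + 0.101 + 0.102 = 0.305; P(X=A | Y=A) = 0.046/0.305 = 0.150820.
P(Y=B) = 0.007 + 0.061 + 0.019 + 0.088 = 0.175; P(X=A | Y=B) = 0.007/0.175 = 0.040000.
Difference = 0.11082.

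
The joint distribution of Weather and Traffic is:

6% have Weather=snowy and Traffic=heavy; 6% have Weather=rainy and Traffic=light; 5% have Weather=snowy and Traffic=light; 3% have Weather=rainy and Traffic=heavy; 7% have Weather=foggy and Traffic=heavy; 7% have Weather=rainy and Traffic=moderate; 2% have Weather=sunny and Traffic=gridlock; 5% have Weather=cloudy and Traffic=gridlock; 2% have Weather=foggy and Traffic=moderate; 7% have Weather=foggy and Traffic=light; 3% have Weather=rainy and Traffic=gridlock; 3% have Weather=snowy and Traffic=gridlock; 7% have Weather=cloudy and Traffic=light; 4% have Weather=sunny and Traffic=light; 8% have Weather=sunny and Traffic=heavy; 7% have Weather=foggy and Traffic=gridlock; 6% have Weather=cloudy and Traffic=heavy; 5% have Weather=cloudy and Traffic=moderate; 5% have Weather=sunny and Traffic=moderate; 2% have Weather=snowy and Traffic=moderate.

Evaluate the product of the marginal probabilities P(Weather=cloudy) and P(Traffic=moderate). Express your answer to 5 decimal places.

0.04830

P(Weather=cloudy) = 0.07 + 0.05 + 0.06 + 0.05 = 0.23.
P(Traffic=moderate) = 0.05 + 0.05 + 0.07 + 0.02 + 0.02 = 0.21.
Product: 0.23 × 0.21 = 0.04830.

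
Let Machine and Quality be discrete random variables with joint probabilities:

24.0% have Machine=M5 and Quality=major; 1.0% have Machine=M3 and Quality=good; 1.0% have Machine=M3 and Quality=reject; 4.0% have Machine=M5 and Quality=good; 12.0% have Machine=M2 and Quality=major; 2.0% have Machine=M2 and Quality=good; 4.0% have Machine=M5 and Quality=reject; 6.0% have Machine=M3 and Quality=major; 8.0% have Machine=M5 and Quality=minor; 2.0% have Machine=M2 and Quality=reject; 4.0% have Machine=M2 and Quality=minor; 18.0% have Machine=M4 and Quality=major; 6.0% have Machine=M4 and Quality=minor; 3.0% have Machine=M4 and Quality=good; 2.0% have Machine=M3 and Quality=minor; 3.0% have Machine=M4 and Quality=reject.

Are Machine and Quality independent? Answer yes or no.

Every cell satisfies P(Machine,Quality) = P(Machine)·P(Quality). For instance P(Machine=M3) = 0.100, P(Quality=reject) = 0.100, and 0.100×0.100 = 0.010 matches the joint entry. So Machine and Quality are independent.

yes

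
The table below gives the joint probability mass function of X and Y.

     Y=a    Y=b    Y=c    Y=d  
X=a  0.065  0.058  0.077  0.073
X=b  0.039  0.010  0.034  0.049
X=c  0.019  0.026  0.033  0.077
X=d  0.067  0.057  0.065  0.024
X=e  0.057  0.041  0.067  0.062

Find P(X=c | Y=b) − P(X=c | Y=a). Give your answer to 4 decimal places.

P(Y=b) = 0.058 + 0.010 + 0.026 + 0.057 + 0.041 = 0.192; P(X=c | Y=b) = 0.026/0.192 = 0.13542.
P(Y=a) = 0.065 + 0.039 + 0.019 + 0.067 + 0.057 = 0.247; P(X=c | Y=a) = 0.019/0.247 = 0.07692.
Difference = 0.0585.

0.0585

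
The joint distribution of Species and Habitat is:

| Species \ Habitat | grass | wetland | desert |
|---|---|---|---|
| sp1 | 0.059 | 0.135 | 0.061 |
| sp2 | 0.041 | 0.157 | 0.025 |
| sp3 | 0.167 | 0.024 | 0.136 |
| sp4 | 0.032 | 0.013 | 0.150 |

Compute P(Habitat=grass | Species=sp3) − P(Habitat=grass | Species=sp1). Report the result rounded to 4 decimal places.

P(Species=sp3) = 0.167 + 0.024 + 0.136 = 0.327; P(Habitat=grass | Species=sp3) = 0.167/0.327 = 0.51070.
P(Species=sp1) = 0.059 + 0.135 + 0.061 = 0.255; P(Habitat=grass | Species=sp1) = 0.059/0.255 = 0.23137.
Difference = 0.2793.

0.2793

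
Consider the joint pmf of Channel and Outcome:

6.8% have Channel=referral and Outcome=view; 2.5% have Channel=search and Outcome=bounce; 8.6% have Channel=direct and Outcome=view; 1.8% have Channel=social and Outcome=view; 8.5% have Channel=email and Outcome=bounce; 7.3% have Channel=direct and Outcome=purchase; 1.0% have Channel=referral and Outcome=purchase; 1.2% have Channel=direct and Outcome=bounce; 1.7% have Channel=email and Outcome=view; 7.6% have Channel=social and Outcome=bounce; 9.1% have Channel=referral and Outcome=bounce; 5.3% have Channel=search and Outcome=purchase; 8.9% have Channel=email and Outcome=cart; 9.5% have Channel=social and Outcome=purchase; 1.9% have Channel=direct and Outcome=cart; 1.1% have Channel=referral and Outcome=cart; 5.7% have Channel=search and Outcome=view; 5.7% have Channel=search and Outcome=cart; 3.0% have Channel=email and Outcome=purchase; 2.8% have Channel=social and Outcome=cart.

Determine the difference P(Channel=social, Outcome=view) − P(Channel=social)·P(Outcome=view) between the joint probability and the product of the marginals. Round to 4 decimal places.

P(Channel=social) = 0.076 + 0.018 + 0.028 + 0.095 = 0.217.
P(Outcome=view) = 0.017 + 0.057 + 0.018 + 0.086 + 0.068 = 0.246.
P(Channel=social, Outcome=view) − P(Channel=social)P(Outcome=view) = 0.018 − 0.217×0.246 = -0.0354.

-0.0354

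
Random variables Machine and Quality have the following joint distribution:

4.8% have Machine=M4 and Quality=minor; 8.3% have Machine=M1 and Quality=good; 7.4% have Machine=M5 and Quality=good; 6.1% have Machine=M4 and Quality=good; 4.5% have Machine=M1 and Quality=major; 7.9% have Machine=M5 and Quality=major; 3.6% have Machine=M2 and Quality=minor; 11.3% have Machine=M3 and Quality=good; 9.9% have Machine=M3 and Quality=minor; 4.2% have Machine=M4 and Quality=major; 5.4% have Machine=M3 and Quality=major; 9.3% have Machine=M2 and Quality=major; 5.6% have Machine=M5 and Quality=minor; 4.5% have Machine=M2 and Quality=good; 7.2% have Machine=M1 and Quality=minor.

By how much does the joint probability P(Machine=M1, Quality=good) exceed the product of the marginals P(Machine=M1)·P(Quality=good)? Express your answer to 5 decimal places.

P(Machine=M1) = 0.083 + 0.072 + 0.045 = 0.200.
P(Quality=good) = 0.083 + 0.045 + 0.113 + 0.061 + 0.074 = 0.376.
P(Machine=M1, Quality=good) − P(Machine=M1)P(Quality=good) = 0.083 − 0.200×0.376 = 0.00780.

0.00780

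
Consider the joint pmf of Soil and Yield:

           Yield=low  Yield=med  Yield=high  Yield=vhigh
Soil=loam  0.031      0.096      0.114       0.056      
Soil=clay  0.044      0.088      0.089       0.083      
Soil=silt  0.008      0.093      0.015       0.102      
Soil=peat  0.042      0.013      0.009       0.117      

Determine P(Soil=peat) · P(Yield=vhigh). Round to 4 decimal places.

0.0648

P(Soil=peat) = 0.042 + 0.013 + 0.009 + 0.117 = 0.181.
P(Yield=vhigh) = 0.056 + 0.083 + 0.102 + 0.117 = 0.358.
Product: 0.181 × 0.358 = 0.0648.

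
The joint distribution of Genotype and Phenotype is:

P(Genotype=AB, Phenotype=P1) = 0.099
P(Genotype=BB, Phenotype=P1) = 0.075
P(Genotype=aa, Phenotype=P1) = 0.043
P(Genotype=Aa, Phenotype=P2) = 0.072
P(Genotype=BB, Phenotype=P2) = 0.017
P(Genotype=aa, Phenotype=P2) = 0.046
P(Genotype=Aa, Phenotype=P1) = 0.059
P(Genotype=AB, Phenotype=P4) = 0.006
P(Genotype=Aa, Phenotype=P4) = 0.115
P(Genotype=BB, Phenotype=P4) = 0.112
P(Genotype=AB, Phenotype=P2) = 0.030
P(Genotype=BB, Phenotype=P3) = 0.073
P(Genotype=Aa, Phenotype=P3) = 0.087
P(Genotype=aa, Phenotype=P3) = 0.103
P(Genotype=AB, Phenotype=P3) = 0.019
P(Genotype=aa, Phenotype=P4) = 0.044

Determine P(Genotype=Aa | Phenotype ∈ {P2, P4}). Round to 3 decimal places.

0.423

P(Phenotype=P2) = 0.072 + 0.046 + 0.030 + 0.017 = 0.165.
P(Phenotype=P4) = 0.115 + 0.044 + 0.006 + 0.112 = 0.277.
P(Phenotype ∈ {P2, P4}) = 0.165 + 0.277 = 0.442; P(Genotype=Aa, Phenotype ∈ {P2, P4}) = 0.072 + 0.115 = 0.187.
P(Genotype=Aa | Phenotype ∈ {P2, P4}) = 0.187/0.442 = 0.423.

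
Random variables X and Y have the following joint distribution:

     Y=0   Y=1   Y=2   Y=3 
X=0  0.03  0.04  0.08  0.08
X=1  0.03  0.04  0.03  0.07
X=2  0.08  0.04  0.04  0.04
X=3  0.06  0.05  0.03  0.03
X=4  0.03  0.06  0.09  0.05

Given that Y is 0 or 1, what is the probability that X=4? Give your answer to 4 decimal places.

0.1957

P(Y=0) = 0.03 + 0.03 + 0.08 + 0.06 + 0.03 = 0.23.
P(Y=1) = 0.04 + 0.04 + 0.04 + 0.05 + 0.06 = 0.23.
P(Y ∈ {0, 1}) = 0.23 + 0.23 = 0.46; P(X=4, Y ∈ {0, 1}) = 0.03 + 0.06 = 0.09.
P(X=4 | Y ∈ {0, 1}) = 0.09/0.46 = 0.1957.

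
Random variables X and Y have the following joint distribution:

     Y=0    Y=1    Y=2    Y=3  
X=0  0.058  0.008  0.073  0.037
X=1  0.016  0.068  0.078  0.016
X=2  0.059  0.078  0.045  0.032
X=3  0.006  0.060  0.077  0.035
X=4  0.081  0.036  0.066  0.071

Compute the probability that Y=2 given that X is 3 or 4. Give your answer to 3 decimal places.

0.331

P(X=3) = 0.006 + 0.060 + 0.077 + 0.035 = 0.178.
P(X=4) = 0.081 + 0.036 + 0.066 + 0.071 = 0.254.
P(X ∈ {3, 4}) = 0.178 + 0.254 = 0.432; P(Y=2, X ∈ {3, 4}) = 0.077 + 0.066 = 0.143.
P(Y=2 | X ∈ {3, 4}) = 0.143/0.432 = 0.331.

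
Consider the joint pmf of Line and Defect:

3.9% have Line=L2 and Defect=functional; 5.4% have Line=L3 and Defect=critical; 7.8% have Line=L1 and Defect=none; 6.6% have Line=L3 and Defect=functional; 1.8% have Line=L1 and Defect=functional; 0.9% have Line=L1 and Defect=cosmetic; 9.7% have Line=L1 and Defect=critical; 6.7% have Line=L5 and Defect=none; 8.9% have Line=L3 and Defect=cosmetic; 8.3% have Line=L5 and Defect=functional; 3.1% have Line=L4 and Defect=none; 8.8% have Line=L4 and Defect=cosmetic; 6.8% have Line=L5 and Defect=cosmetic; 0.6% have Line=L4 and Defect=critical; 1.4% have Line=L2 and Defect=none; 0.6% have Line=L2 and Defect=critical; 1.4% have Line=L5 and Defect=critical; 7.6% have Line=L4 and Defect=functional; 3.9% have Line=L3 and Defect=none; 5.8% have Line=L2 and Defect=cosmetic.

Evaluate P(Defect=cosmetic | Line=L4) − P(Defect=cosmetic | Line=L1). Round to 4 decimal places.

0.3933

P(Line=L4) = 0.031 + 0.088 + 0.076 + 0.006 = 0.201; P(Defect=cosmetic | Line=L4) = 0.088/0.201 = 0.43781.
P(Line=L1) = 0.078 + 0.009 + 0.018 + 0.097 = 0.202; P(Defect=cosmetic | Line=L1) = 0.009/0.202 = 0.04455.
Difference = 0.3933.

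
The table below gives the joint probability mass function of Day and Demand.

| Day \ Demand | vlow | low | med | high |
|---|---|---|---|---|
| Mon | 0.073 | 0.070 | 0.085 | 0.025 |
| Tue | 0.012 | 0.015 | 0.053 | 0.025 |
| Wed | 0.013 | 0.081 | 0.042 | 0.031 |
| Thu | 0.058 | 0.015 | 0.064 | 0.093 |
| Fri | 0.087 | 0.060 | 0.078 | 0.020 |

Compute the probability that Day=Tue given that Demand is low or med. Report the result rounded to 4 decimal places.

P(Demand=low) = 0.070 + 0.015 + 0.081 + 0.015 + 0.060 = 0.241.
P(Demand=med) = 0.085 + 0.053 + 0.042 + 0.064 + 0.078 = 0.322.
P(Demand ∈ {low, med}) = 0.241 + 0.322 = 0.563; P(Day=Tue, Demand ∈ {low, med}) = 0.015 + 0.053 = 0.068.
P(Day=Tue | Demand ∈ {low, med}) = 0.068/0.563 = 0.1208.

0.1208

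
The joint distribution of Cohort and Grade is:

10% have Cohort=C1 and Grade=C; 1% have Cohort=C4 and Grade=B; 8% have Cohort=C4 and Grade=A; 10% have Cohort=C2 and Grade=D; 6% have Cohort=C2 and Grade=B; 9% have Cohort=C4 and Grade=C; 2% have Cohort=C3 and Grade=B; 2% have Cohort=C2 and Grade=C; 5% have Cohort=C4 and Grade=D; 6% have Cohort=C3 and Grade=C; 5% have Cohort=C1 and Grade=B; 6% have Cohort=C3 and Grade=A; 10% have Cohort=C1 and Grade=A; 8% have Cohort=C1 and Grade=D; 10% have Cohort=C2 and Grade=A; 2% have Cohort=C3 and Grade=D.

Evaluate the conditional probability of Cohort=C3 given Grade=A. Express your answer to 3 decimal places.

P(Grade=A) = 0.10 + 0.10 + 0.06 + 0.08 = 0.34.
P(Cohort=C3 | Grade=A) = 0.06/0.34 = 0.176.

0.176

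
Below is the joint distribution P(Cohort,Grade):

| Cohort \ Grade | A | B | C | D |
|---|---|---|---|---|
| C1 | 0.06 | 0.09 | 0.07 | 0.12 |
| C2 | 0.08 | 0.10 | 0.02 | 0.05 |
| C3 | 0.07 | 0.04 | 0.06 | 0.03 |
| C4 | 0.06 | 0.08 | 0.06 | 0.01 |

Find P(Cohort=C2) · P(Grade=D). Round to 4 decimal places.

P(Cohort=C2) = 0.08 + 0.10 + 0.02 + 0.05 = 0.25.
P(Grade=D) = 0.12 + 0.05 + 0.03 + 0.01 = 0.21.
Product: 0.25 × 0.21 = 0.0525.

0.0525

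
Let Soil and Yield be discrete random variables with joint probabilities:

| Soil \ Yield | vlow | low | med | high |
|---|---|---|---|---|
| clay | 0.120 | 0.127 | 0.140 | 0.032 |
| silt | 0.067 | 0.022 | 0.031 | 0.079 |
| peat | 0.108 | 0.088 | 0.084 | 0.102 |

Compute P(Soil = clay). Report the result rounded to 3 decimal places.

P(Soil=clay) = 0.120 + 0.127 + 0.140 + 0.032 = 0.419.

0.419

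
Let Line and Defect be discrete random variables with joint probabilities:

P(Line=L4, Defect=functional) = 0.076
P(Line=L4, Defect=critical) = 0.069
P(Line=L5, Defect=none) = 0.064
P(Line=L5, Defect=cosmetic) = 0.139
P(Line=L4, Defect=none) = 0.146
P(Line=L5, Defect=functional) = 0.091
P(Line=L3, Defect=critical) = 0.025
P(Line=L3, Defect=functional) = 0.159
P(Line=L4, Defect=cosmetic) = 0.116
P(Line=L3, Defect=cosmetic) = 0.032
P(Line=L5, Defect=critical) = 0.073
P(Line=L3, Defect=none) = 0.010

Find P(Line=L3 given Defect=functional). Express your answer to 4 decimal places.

0.4877

P(Defect=functional) = 0.159 + 0.076 + 0.091 = 0.326.
P(Line=L3 | Defect=functional) = 0.159/0.326 = 0.4877.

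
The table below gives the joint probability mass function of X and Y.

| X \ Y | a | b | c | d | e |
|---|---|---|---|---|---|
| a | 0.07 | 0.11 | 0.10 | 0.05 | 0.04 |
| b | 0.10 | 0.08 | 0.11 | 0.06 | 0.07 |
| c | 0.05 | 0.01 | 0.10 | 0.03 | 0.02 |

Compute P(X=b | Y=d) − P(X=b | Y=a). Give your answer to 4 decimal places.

-0.0260

P(Y=d) = 0.05 + 0.06 + 0.03 = 0.14; P(X=b | Y=d) = 0.06/0.14 = 0.42857.
P(Y=a) = 0.07 + 0.10 + 0.05 = 0.22; P(X=b | Y=a) = 0.10/0.22 = 0.45455.
Difference = -0.0260.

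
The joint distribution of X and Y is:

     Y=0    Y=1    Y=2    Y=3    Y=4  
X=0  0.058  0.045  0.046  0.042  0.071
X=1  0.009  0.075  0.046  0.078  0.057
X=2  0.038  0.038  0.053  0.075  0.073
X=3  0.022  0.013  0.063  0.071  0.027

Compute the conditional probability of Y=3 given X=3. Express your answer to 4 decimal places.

P(X=3) = 0.022 + 0.013 + 0.063 + 0.071 + 0.027 = 0.196.
P(Y=3 | X=3) = 0.071/0.196 = 0.3622.

0.3622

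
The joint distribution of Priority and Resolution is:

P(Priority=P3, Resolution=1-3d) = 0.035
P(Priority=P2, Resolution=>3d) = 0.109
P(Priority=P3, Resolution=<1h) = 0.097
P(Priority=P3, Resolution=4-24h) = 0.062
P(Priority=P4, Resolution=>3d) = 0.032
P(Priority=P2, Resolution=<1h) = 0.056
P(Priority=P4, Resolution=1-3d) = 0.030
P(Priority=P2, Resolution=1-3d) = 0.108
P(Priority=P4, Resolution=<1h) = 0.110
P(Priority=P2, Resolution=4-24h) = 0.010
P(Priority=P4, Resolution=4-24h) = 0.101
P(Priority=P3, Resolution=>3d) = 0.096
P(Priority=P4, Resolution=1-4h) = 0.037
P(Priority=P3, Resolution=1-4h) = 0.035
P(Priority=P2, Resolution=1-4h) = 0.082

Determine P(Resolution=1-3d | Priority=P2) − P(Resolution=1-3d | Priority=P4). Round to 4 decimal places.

P(Priority=P2) = 0.056 + 0.082 + 0.010 + 0.108 + 0.109 = 0.365; P(Resolution=1-3d | Priority=P2) = 0.108/0.365 = 0.29589.
P(Priority=P4) = 0.110 + 0.037 + 0.101 + 0.030 + 0.032 = 0.310; P(Resolution=1-3d | Priority=P4) = 0.030/0.310 = 0.09677.
Difference = 0.1991.

0.1991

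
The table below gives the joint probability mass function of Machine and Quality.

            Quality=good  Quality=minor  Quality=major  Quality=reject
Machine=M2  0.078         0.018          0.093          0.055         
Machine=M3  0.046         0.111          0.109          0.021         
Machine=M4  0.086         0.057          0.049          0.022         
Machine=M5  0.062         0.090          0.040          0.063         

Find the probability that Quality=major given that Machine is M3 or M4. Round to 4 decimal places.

0.3154

P(Machine=M3) = 0.046 + 0.111 + 0.109 + 0.021 = 0.287.
P(Machine=M4) = 0.086 + 0.057 + 0.049 + 0.022 = 0.214.
P(Machine ∈ {M3, M4}) = 0.287 + 0.214 = 0.501; P(Quality=major, Machine ∈ {M3, M4}) = 0.109 + 0.049 = 0.158.
P(Quality=major | Machine ∈ {M3, M4}) = 0.158/0.501 = 0.3154.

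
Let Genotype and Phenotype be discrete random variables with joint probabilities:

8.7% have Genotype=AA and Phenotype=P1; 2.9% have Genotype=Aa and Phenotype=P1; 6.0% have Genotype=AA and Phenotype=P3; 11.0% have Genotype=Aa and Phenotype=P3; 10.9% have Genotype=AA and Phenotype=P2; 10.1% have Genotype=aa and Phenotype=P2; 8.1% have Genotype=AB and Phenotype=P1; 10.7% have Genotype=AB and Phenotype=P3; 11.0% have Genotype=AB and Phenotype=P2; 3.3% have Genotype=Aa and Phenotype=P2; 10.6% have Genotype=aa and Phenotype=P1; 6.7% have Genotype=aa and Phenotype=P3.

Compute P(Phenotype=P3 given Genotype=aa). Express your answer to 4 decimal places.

0.2445

P(Genotype=aa) = 0.106 + 0.101 + 0.067 = 0.274.
P(Phenotype=P3 | Genotype=aa) = 0.067/0.274 = 0.2445.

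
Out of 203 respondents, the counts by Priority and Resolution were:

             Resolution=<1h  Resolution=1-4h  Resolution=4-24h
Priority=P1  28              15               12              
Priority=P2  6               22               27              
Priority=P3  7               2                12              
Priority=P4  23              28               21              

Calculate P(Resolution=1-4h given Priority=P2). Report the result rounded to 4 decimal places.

0.4000

Total with Priority=P2: 6 + 22 + 27 = 55.
P(Resolution=1-4h | Priority=P2) = 22/55 = 0.4000.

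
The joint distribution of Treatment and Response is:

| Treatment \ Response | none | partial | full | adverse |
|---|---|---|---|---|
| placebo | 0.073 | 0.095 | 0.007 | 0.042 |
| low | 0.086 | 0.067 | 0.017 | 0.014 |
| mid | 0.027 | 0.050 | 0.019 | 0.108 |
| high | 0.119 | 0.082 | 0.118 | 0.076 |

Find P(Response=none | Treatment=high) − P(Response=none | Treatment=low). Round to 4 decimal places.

-0.1661

P(Treatment=high) = 0.119 + 0.082 + 0.118 + 0.076 = 0.395; P(Response=none | Treatment=high) = 0.119/0.395 = 0.30127.
P(Treatment=low) = 0.086 + 0.067 + 0.017 + 0.014 = 0.184; P(Response=none | Treatment=low) = 0.086/0.184 = 0.46739.
Difference = -0.1661.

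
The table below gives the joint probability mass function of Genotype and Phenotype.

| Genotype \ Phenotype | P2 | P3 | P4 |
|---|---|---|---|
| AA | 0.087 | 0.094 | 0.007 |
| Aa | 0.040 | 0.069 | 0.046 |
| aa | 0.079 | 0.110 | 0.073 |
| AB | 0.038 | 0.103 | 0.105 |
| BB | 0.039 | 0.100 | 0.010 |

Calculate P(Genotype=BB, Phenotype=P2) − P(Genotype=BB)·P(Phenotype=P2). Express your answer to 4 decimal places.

P(Genotype=BB) = 0.039 + 0.100 + 0.010 = 0.149.
P(Phenotype=P2) = 0.087 + 0.040 + 0.079 + 0.038 + 0.039 = 0.283.
P(Genotype=BB, Phenotype=P2) − P(Genotype=BB)P(Phenotype=P2) = 0.039 − 0.149×0.283 = -0.0032.

-0.0032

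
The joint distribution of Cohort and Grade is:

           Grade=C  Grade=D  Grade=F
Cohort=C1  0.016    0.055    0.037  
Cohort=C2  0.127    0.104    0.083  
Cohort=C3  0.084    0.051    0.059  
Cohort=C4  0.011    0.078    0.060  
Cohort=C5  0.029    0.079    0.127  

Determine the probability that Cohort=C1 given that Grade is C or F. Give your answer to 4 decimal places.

P(Grade=C) = 0.016 + 0.127 + 0.084 + 0.011 + 0.029 = 0.267.
P(Grade=F) = 0.037 + 0.083 + 0.059 + 0.060 + 0.127 = 0.366.
P(Grade ∈ {C, F}) = 0.267 + 0.366 = 0.633; P(Cohort=C1, Grade ∈ {C, F}) = 0.016 + 0.037 = 0.053.
P(Cohort=C1 | Grade ∈ {C, F}) = 0.053/0.633 = 0.0837.

0.0837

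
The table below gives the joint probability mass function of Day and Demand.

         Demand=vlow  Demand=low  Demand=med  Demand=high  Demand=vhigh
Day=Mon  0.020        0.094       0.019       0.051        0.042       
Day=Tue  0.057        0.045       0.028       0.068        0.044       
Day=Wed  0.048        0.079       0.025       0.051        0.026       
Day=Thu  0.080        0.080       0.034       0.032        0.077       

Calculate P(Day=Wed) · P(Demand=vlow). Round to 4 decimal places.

P(Day=Wed) = 0.048 + 0.079 + 0.025 + 0.051 + 0.026 = 0.229.
P(Demand=vlow) = 0.020 + 0.057 + 0.048 + 0.080 = 0.205.
Product: 0.229 × 0.205 = 0.0469.

0.0469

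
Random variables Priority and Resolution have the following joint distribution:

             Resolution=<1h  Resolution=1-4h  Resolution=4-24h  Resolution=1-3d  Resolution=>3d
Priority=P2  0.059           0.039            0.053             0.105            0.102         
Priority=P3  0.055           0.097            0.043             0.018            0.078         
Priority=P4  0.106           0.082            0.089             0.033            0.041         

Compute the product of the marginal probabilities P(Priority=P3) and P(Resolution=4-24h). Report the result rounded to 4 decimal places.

P(Priority=P3) = 0.055 + 0.097 + 0.043 + 0.018 + 0.078 = 0.291.
P(Resolution=4-24h) = 0.053 + 0.043 + 0.089 = 0.185.
Product: 0.291 × 0.185 = 0.0538.

0.0538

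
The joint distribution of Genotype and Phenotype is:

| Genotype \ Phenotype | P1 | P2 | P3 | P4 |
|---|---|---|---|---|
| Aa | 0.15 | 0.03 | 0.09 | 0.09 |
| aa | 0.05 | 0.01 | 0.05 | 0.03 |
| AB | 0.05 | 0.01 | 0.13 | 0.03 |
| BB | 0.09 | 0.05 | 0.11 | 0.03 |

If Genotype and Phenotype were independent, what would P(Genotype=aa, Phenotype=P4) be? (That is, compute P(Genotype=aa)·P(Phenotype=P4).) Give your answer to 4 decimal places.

0.0252

P(Genotype=aa) = 0.05 + 0.01 + 0.05 + 0.03 = 0.14.
P(Phenotype=P4) = 0.09 + 0.03 + 0.03 + 0.03 = 0.18.
Product: 0.14 × 0.18 = 0.0252.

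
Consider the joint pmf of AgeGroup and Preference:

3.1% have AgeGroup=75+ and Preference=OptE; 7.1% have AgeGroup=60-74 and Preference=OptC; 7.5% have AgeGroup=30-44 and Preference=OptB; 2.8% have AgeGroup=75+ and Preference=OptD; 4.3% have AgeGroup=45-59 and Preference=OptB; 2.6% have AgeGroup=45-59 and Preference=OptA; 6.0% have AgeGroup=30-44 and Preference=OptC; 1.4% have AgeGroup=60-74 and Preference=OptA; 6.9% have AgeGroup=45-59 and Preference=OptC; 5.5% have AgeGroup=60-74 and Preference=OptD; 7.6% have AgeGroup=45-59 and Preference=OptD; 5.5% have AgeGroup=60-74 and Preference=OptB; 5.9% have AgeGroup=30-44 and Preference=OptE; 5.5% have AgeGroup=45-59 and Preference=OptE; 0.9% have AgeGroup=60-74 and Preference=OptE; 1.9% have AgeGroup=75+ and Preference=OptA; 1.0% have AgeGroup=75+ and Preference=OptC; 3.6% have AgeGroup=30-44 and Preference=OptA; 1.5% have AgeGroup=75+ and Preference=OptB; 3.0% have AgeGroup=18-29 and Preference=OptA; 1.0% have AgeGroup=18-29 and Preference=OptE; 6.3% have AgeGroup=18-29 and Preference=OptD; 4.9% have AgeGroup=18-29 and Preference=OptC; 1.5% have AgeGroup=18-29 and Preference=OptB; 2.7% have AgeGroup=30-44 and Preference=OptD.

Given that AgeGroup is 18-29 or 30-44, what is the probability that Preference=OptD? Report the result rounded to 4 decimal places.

P(AgeGroup=18-29) = 0.030 + 0.015 + 0.049 + 0.063 + 0.010 = 0.167.
P(AgeGroup=30-44) = 0.036 + 0.075 + 0.060 + 0.027 + 0.059 = 0.257.
P(AgeGroup ∈ {18-29, 30-44}) = 0.167 + 0.257 = 0.424; P(Preference=OptD, AgeGroup ∈ {18-29, 30-44}) = 0.063 + 0.027 = 0.090.
P(Preference=OptD | AgeGroup ∈ {18-29, 30-44}) = 0.090/0.424 = 0.2123.

0.2123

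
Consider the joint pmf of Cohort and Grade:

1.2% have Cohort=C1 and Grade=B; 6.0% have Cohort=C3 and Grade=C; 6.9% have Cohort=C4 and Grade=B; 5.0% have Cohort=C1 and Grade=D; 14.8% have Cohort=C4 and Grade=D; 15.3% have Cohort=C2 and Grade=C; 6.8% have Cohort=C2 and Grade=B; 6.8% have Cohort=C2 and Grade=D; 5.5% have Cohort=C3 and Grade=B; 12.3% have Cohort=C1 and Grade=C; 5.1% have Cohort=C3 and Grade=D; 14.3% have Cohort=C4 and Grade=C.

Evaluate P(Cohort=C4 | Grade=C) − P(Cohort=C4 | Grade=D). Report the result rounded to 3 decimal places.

-0.168

P(Grade=C) = 0.123 + 0.153 + 0.060 + 0.143 = 0.479; P(Cohort=C4 | Grade=C) = 0.143/0.479 = 0.2985.
P(Grade=D) = 0.050 + 0.068 + 0.051 + 0.148 = 0.317; P(Cohort=C4 | Grade=D) = 0.148/0.317 = 0.4669.
Difference = -0.168.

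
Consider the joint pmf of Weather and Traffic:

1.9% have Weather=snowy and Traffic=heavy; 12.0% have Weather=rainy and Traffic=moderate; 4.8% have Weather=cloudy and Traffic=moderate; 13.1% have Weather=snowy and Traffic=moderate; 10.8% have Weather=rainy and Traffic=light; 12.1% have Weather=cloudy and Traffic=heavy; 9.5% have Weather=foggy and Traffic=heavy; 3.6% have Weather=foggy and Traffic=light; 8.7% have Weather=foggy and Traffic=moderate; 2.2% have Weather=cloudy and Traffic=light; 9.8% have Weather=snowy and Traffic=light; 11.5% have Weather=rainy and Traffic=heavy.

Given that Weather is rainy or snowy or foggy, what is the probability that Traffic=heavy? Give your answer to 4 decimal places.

0.2831

P(Weather=rainy) = 0.108 + 0.120 + 0.115 = 0.343.
P(Weather=snowy) = 0.098 + 0.131 + 0.019 = 0.248.
P(Weather=foggy) = 0.036 + 0.087 + 0.095 = 0.218.
P(Weather ∈ {rainy, snowy, foggy}) = 0.343 + 0.248 + 0.218 = 0.809; P(Traffic=heavy, Weather ∈ {rainy, snowy, foggy}) = 0.115 + 0.019 + 0.095 = 0.229.
P(Traffic=heavy | Weather ∈ {rainy, snowy, foggy}) = 0.229/0.809 = 0.2831.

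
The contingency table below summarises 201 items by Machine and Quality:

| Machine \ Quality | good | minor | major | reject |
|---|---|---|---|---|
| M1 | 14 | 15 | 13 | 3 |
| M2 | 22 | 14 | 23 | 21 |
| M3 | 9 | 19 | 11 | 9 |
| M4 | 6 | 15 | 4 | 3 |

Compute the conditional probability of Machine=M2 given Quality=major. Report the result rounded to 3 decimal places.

0.451

Total with Quality=major: 13 + 23 + 11 + 4 = 51.
P(Machine=M2 | Quality=major) = 23/51 = 0.451.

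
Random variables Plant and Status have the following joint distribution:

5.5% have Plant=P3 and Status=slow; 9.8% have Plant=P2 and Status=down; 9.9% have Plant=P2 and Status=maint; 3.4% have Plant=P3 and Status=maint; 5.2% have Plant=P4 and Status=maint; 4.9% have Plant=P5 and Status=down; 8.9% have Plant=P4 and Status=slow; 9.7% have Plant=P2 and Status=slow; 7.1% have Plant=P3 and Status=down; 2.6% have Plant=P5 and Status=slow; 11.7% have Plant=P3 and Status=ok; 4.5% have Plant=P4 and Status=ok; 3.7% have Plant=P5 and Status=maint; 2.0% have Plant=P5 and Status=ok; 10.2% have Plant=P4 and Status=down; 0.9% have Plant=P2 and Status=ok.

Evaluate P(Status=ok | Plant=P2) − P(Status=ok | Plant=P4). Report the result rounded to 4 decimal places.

P(Plant=P2) = 0.009 + 0.097 + 0.098 + 0.099 = 0.303; P(Status=ok | Plant=P2) = 0.009/0.303 = 0.02970.
P(Plant=P4) = 0.045 + 0.089 + 0.102 + 0.052 = 0.288; P(Status=ok | Plant=P4) = 0.045/0.288 = 0.15625.
Difference = -0.1265.

-0.1265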